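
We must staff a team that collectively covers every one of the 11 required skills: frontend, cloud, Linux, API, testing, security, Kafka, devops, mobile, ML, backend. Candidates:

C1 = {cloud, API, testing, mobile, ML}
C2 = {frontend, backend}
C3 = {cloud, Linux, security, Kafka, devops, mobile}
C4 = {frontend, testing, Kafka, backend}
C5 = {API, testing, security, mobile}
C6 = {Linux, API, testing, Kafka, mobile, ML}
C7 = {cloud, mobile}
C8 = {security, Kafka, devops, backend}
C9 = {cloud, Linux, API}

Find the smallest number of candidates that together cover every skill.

C1, C2, C3 together cover {frontend, cloud, Linux, API, testing, security, Kafka, devops, mobile, ML, backend} — every skill.
No 2 of the 9 candidates cover everything (all 36 pairs fall short), so 3 is minimum.

3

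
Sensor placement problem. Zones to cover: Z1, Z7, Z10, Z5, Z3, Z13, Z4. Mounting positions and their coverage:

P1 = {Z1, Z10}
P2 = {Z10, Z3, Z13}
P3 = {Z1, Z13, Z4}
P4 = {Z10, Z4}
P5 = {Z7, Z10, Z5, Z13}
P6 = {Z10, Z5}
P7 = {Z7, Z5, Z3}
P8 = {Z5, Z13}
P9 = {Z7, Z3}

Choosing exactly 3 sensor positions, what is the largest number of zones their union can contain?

7

Choosing P1, P3, P7 covers {Z1, Z7, Z10, Z5, Z3, Z13, Z4} — 7 zones.
That is all 7 zones.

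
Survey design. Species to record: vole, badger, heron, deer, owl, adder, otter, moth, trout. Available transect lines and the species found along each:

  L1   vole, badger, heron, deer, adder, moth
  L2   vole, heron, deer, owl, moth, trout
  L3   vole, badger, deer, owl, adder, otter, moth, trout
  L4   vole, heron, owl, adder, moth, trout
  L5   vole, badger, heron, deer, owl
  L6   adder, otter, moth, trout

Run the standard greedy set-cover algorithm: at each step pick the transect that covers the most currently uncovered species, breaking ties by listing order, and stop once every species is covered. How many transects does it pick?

2

Pick 1: L3 covers 8 new species (vole, badger, deer, owl, adder, otter, moth, trout).
Pick 2: L1 covers 1 new species (heron).
Greedy uses 2 transects.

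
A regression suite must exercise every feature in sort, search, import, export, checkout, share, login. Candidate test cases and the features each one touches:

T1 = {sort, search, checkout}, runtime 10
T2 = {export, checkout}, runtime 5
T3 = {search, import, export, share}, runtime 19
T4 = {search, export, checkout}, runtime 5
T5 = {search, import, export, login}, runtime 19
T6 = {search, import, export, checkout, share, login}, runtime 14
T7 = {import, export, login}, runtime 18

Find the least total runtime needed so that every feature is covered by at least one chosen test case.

24

T1, T6 cover every feature at runtime 10 + 14 = 24.
Any cover uses at least 2 test cases; among all covering selections none totals below 24.
Greedy by coverage-per-runtime would pick T4, T6, T1 for 29 — worse than the optimum 24.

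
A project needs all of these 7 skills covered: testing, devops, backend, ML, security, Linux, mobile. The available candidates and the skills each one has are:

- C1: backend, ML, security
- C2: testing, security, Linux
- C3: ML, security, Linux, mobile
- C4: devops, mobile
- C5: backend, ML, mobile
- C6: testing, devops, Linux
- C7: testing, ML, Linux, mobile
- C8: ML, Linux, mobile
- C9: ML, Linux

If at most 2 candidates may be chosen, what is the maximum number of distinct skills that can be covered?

6

Choosing C1, C6 covers {testing, devops, backend, ML, security, Linux} — 6 skills.
No choice of 2 candidates does better; here mobile is left uncovered.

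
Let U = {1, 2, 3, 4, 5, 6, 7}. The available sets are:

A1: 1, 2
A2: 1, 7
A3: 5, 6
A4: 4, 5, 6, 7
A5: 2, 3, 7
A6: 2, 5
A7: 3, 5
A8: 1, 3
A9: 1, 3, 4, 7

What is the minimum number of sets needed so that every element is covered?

A1, A3, A9 together cover {1, 2, 3, 4, 5, 6, 7} — every element.
No 2 of the 9 sets cover everything (all 36 pairs fall short), so 3 is minimum.

3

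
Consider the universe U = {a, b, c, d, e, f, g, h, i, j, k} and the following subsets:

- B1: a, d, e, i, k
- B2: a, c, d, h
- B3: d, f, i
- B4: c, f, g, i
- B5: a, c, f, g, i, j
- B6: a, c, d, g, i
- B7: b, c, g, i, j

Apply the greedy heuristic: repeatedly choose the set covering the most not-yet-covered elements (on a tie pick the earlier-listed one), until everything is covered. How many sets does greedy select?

4

Pick 1: B5 covers 6 new elements (a, c, f, g, i, j).
Pick 2: B1 covers 3 new elements (d, e, k).
Pick 3: B2 covers 1 new elements (h).
Pick 4: B7 covers 1 new elements (b).
Greedy uses 4 sets.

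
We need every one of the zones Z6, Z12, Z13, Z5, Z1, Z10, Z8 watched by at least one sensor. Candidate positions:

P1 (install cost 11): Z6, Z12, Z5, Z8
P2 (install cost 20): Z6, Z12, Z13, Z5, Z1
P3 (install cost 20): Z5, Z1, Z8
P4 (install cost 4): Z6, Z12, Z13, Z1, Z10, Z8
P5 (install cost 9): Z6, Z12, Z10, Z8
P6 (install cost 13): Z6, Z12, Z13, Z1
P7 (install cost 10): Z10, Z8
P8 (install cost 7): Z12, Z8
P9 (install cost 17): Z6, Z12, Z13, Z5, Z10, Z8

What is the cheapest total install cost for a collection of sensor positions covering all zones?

15

P1, P4 cover every zone at install cost 11 + 4 = 15.
Any cover uses at least 2 sensor positions; among all covering selections none totals below 15.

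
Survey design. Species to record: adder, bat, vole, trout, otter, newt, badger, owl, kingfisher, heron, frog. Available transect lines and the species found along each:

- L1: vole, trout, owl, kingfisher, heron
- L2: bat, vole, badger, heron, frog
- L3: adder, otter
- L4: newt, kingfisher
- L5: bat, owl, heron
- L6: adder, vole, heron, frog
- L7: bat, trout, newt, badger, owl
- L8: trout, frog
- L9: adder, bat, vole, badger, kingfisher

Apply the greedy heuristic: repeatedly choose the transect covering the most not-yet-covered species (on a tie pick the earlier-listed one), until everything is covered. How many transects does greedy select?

Pick 1: L1 covers 5 new species (vole, trout, owl, kingfisher, heron).
Pick 2: L2 covers 3 new species (bat, badger, frog).
Pick 3: L3 covers 2 new species (adder, otter).
Pick 4: L4 covers 1 new species (newt).
Greedy uses 4 transects.

4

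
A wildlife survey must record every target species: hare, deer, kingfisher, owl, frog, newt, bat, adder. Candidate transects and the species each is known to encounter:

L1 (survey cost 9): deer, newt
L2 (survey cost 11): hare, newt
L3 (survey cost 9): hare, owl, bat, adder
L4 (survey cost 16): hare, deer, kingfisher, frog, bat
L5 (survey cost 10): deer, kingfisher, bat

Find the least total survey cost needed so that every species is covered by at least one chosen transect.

L1, L3, L4 cover every species at survey cost 9 + 9 + 16 = 34.
Any cover uses at least 3 transects; among all covering selections none totals below 34.

34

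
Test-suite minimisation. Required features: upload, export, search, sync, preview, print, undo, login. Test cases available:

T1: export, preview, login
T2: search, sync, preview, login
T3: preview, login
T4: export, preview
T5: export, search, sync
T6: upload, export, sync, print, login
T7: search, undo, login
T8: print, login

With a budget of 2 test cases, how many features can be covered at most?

Choosing T2, T6 covers {upload, export, search, sync, preview, print, login} — 7 features.
No choice of 2 test cases does better; here undo is left uncovered.

7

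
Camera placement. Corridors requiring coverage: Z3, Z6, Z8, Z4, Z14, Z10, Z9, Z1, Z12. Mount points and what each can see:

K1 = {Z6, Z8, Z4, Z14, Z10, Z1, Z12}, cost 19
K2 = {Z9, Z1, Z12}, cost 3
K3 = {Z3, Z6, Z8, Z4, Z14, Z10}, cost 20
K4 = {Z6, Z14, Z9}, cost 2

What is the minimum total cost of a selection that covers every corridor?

23

K2, K3 cover every corridor at cost 3 + 20 = 23.
Any cover uses at least 2 camera mounts; among all covering selections none totals below 23.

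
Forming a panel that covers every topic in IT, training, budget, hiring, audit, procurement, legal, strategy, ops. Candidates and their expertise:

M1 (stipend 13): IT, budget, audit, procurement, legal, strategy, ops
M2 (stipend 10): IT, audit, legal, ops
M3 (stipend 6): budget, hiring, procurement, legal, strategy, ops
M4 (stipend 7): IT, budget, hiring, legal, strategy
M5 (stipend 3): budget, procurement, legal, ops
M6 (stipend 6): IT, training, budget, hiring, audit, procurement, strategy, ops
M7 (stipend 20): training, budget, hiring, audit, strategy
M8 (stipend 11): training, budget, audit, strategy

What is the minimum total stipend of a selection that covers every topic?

M5, M6 cover every topic at stipend 3 + 6 = 9.
Any cover uses at least 2 members; among all covering selections none totals below 9.

9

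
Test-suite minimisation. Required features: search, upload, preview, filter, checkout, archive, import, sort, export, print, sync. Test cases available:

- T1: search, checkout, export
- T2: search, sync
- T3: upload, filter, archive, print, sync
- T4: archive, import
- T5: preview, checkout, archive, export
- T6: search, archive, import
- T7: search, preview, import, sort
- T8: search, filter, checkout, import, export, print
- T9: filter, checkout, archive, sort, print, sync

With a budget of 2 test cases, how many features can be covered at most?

9

Choosing T3, T7 covers {search, upload, preview, filter, archive, import, sort, print, sync} — 9 features.
No choice of 2 test cases does better; here checkout, export are left uncovered.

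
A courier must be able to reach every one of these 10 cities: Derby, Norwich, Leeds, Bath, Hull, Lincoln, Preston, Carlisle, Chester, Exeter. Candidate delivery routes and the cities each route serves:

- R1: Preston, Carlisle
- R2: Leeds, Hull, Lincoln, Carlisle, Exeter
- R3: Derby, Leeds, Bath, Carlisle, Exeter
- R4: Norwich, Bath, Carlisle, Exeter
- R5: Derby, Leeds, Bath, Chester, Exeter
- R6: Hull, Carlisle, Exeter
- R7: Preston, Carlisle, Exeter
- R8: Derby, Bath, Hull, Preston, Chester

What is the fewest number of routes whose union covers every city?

3

R2, R4, R8 together cover {Derby, Norwich, Leeds, Bath, Hull, Lincoln, Preston, Carlisle, Chester, Exeter} — every city.
No 2 of the 8 routes cover everything (all 28 pairs fall short), so 3 is minimum.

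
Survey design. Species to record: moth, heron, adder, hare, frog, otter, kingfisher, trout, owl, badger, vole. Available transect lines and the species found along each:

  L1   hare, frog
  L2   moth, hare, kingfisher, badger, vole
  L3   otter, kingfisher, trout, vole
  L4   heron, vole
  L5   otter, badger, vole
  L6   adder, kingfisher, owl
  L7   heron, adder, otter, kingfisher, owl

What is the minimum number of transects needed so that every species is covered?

4

L1, L2, L3, L7 together cover {moth, heron, adder, hare, frog, otter, kingfisher, trout, owl, badger, vole} — every species.
No 3 of the 7 transects cover everything (all 35 triples fall short), so 4 is minimum.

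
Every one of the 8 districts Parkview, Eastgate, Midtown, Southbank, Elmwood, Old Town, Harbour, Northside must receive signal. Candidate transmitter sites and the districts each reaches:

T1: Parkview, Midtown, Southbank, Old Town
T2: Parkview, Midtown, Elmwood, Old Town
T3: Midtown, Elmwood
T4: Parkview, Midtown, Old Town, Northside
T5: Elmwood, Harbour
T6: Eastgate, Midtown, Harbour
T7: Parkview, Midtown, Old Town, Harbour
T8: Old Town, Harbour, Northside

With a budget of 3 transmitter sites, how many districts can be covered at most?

Choosing T1, T2, T6 covers {Parkview, Eastgate, Midtown, Southbank, Elmwood, Old Town, Harbour} — 7 districts.
No choice of 3 transmitter sites does better; here Northside is left uncovered.

7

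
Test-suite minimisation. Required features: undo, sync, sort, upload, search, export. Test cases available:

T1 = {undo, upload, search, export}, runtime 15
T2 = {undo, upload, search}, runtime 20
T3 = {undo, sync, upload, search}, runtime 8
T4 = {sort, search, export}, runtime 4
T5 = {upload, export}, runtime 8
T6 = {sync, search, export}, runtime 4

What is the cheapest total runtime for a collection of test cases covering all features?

12

T3, T4 cover every feature at runtime 8 + 4 = 12.
Any cover uses at least 2 test cases; among all covering selections none totals below 12.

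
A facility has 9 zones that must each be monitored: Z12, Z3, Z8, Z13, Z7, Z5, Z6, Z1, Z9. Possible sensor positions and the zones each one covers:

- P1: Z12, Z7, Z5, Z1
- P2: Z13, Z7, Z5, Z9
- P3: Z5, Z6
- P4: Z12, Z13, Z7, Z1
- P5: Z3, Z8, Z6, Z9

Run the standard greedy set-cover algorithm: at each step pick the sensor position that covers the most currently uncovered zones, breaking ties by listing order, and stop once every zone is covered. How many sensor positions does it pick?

3

Pick 1: P1 covers 4 new zones (Z12, Z7, Z5, Z1).
Pick 2: P5 covers 4 new zones (Z3, Z8, Z6, Z9).
Pick 3: P2 covers 1 new zones (Z13).
Greedy uses 3 sensor positions.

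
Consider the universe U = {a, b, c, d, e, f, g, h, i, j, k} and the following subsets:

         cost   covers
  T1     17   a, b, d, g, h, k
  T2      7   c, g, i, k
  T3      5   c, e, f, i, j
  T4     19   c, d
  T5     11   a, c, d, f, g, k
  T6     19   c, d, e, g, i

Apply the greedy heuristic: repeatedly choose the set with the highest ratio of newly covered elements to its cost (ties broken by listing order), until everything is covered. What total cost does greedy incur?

33

Pick 1: T3 adds 5 new (c, e, f, i, j) at cost 5 (ratio 5/5).
Pick 2: T5 adds 4 new (a, d, g, k) at cost 11 (ratio 4/11).
Pick 3: T1 adds 2 new (b, h) at cost 17 (ratio 2/17).
Greedy total cost: 5 + 11 + 17 = 33. (The true optimum is 22, so greedy overshoots here.)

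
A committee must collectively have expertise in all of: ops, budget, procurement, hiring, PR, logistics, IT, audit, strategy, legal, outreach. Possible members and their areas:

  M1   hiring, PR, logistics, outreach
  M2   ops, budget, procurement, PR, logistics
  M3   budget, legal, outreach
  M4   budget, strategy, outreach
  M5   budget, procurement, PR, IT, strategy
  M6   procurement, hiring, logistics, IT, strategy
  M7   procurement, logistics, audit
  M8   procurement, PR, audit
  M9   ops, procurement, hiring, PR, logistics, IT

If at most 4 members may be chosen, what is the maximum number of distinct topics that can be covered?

11

Choosing M2, M3, M6, M7 covers {ops, budget, procurement, hiring, PR, logistics, IT, audit, strategy, legal, outreach} — 11 topics.
That is all 11 topics.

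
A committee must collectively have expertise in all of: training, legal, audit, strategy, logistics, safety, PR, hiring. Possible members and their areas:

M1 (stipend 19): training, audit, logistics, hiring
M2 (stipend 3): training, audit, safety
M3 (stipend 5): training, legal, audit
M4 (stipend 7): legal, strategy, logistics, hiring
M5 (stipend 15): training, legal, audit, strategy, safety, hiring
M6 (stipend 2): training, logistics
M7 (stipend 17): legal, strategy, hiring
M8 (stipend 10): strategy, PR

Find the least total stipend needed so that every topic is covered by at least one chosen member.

20

M2, M4, M8 cover every topic at stipend 3 + 7 + 10 = 20.
Any cover uses at least 3 members; among all covering selections none totals below 20.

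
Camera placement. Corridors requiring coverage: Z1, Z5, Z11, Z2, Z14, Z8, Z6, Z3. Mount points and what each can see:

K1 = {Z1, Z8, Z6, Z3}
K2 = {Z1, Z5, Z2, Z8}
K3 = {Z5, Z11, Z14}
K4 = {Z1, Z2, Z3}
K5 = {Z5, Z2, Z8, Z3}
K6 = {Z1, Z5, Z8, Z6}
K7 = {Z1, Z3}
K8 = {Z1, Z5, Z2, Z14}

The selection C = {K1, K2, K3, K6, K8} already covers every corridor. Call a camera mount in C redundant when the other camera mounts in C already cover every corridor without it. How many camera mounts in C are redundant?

3

Drop K1: Z3 uncovered — not redundant.
Drop K2: the rest still cover every corridor — redundant.
Drop K3: Z11 uncovered — not redundant.
Drop K6: the rest still cover every corridor — redundant.
Drop K8: the rest still cover every corridor — redundant.
3 redundant: K2, K6, K8.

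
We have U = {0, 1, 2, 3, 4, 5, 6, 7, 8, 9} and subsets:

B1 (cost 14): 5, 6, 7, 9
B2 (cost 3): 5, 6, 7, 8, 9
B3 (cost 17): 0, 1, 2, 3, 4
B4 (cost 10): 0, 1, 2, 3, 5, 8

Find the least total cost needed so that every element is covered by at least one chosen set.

B2, B3 cover every element at cost 3 + 17 = 20.
Any cover uses at least 2 sets; among all covering selections none totals below 20.

20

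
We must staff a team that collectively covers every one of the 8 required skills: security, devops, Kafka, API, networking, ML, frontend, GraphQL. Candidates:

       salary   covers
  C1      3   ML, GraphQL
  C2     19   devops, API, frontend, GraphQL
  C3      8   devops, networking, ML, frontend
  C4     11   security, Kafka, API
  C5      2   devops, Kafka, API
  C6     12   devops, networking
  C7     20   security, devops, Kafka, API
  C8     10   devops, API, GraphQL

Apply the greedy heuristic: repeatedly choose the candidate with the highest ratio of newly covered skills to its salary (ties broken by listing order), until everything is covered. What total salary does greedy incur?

Pick 1: C5 adds 3 new (devops, Kafka, API) at salary 2 (ratio 3/2).
Pick 2: C1 adds 2 new (ML, GraphQL) at salary 3 (ratio 2/3).
Pick 3: C3 adds 2 new (networking, frontend) at salary 8 (ratio 2/8).
Pick 4: C4 adds 1 new (security) at salary 11 (ratio 1/11).
Greedy total salary: 2 + 3 + 8 + 11 = 24. (The true optimum is 22, so greedy overshoots here.)

24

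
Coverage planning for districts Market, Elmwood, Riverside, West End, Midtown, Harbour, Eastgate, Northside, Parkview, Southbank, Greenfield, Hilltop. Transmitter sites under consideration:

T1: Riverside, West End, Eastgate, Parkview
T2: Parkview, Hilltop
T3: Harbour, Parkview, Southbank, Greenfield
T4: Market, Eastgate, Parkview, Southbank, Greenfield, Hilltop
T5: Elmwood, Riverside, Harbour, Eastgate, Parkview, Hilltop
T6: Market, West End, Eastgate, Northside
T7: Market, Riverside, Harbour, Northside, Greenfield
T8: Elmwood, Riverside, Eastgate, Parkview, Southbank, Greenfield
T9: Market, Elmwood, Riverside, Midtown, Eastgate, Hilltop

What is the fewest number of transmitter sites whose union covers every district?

T3, T6, T9 together cover {Market, Elmwood, Riverside, West End, Midtown, Harbour, Eastgate, Northside, Parkview, Southbank, Greenfield, Hilltop} — every district.
No 2 of the 9 transmitter sites cover everything (all 36 pairs fall short), so 3 is minimum.
Greedy (largest uncovered first) would take T4, T5, T6, T9 — 4 transmitter sites — but 3 suffice.

3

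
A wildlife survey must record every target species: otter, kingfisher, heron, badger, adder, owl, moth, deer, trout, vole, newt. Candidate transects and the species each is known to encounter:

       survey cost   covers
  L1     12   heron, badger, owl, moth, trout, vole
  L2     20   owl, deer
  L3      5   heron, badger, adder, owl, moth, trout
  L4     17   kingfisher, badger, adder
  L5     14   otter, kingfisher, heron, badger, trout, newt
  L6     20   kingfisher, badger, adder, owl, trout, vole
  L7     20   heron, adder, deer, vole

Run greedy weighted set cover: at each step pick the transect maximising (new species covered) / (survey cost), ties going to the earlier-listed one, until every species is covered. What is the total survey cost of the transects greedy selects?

39

Pick 1: L3 adds 6 new (heron, badger, adder, owl, moth, trout) at survey cost 5 (ratio 6/5).
Pick 2: L5 adds 3 new (otter, kingfisher, newt) at survey cost 14 (ratio 3/14).
Pick 3: L7 adds 2 new (deer, vole) at survey cost 20 (ratio 2/20).
Greedy total survey cost: 5 + 14 + 20 = 39.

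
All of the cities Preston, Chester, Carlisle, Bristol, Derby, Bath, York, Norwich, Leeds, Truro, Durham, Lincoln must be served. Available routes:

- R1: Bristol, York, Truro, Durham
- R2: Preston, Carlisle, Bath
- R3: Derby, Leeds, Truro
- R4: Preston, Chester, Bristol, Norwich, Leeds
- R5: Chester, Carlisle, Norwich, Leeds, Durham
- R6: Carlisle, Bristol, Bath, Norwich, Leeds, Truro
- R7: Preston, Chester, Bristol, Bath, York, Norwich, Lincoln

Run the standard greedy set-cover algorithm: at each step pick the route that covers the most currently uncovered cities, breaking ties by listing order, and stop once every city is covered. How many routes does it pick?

Pick 1: R7 covers 7 new cities (Preston, Chester, Bristol, Bath, York, Norwich, Lincoln).
Pick 2: R3 covers 3 new cities (Derby, Leeds, Truro).
Pick 3: R5 covers 2 new cities (Carlisle, Durham).
Greedy uses 3 routes.

3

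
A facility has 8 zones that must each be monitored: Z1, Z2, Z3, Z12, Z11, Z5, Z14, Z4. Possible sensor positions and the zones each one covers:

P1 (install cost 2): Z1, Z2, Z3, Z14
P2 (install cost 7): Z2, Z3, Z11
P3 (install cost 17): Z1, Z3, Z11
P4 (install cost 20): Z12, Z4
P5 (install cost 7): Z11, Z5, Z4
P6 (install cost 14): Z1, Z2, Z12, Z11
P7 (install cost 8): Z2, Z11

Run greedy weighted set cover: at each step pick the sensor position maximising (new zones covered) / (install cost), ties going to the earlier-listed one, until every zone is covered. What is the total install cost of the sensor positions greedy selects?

Pick 1: P1 adds 4 new (Z1, Z2, Z3, Z14) at install cost 2 (ratio 4/2).
Pick 2: P5 adds 3 new (Z11, Z5, Z4) at install cost 7 (ratio 3/7).
Pick 3: P6 adds 1 new (Z12) at install cost 14 (ratio 1/14).
Greedy total install cost: 2 + 7 + 14 = 23.

23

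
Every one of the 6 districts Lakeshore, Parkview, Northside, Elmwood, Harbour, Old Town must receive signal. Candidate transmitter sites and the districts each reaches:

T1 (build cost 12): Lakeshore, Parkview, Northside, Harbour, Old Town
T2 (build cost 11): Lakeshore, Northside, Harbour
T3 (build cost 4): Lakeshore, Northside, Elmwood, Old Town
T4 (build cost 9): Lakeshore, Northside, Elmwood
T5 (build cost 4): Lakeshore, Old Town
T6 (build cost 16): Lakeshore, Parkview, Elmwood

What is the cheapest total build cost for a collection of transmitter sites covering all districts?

T1, T3 cover every district at build cost 12 + 4 = 16.
Any cover uses at least 2 transmitter sites; among all covering selections none totals below 16.

16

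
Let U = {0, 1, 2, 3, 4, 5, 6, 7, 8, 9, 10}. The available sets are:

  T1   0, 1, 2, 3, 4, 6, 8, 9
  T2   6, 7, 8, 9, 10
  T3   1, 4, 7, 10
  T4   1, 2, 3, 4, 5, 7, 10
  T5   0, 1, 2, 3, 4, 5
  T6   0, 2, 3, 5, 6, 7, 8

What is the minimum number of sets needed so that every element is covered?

2

T1, T4 together cover {0, 1, 2, 3, 4, 5, 6, 7, 8, 9, 10} — every element.
No single set contains all 11 elements, so 2 is optimal.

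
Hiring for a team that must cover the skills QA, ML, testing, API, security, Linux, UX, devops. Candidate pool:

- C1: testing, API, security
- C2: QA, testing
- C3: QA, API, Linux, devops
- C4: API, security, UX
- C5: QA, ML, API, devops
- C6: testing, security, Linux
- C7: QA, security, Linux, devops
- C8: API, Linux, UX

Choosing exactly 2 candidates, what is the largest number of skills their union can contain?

7

Choosing C5, C6 covers {QA, ML, testing, API, security, Linux, devops} — 7 skills.
No choice of 2 candidates does better; here UX is left uncovered.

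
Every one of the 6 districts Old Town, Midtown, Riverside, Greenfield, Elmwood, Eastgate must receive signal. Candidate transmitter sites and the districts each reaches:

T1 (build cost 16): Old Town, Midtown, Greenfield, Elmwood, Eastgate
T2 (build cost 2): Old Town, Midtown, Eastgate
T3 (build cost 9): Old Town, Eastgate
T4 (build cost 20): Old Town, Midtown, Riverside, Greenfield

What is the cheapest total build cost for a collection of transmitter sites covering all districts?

36

T1, T4 cover every district at build cost 16 + 20 = 36.
Any cover uses at least 2 transmitter sites; among all covering selections none totals below 36.
Greedy by coverage-per-build cost would pick T2, T1, T4 for 38 — worse than the optimum 36.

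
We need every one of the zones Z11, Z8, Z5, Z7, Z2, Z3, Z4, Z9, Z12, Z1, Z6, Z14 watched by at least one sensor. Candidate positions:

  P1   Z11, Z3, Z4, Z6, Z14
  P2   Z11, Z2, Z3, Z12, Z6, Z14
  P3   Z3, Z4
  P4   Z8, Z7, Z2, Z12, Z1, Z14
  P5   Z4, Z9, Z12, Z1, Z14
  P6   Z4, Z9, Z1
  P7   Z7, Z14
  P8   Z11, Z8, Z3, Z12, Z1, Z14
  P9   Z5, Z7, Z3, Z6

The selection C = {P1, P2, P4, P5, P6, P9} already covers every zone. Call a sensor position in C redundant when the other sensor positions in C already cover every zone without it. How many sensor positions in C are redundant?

4

Drop P1: the rest still cover every zone — redundant.
Drop P2: the rest still cover every zone — redundant.
Drop P4: Z8 uncovered — not redundant.
Drop P5: the rest still cover every zone — redundant.
Drop P6: the rest still cover every zone — redundant.
Drop P9: Z5 uncovered — not redundant.
4 redundant: P1, P2, P5, P6.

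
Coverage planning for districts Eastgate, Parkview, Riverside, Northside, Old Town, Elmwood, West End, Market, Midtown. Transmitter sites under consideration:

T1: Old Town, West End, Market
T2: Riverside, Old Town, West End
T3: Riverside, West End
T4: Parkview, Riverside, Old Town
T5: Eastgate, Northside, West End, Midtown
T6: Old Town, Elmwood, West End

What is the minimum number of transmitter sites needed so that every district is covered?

T1, T4, T5, T6 together cover {Eastgate, Parkview, Riverside, Northside, Old Town, Elmwood, West End, Market, Midtown} — every district.
No 3 of the 6 transmitter sites cover everything (all 20 triples fall short), so 4 is minimum.

4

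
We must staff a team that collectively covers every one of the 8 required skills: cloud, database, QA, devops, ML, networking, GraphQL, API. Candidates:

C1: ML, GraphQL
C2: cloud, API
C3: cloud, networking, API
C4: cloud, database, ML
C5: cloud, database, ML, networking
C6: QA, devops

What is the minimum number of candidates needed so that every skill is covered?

C1, C2, C5, C6 together cover {cloud, database, QA, devops, ML, networking, GraphQL, API} — every skill.
No 3 of the 6 candidates cover everything (all 20 triples fall short), so 4 is minimum.

4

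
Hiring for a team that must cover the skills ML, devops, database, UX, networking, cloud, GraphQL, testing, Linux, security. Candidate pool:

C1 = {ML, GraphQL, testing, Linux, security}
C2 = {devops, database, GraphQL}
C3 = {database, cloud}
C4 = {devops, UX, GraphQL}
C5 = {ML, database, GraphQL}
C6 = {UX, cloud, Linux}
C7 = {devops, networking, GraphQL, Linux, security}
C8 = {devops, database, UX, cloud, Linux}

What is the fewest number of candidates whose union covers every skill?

3

C1, C7, C8 together cover {ML, devops, database, UX, networking, cloud, GraphQL, testing, Linux, security} — every skill.
No 2 of the 8 candidates cover everything (all 28 pairs fall short), so 3 is minimum.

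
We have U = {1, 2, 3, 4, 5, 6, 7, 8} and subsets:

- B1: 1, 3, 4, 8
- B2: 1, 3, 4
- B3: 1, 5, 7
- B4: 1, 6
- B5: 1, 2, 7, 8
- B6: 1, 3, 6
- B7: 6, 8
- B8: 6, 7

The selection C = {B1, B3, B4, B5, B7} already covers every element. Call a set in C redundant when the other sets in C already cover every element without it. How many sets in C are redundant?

2

Drop B1: 3, 4 uncovered — not redundant.
Drop B3: 5 uncovered — not redundant.
Drop B4: the rest still cover every element — redundant.
Drop B5: 2 uncovered — not redundant.
Drop B7: the rest still cover every element — redundant.
2 redundant: B4, B7.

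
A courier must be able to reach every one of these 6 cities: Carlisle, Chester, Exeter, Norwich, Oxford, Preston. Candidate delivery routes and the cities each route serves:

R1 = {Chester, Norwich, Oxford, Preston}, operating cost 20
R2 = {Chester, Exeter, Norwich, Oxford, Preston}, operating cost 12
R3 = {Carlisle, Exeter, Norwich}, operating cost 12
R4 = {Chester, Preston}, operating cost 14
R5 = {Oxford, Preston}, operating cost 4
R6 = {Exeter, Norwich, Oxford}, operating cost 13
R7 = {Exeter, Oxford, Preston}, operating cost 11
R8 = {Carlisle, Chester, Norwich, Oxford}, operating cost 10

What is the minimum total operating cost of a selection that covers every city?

21

R7, R8 cover every city at operating cost 11 + 10 = 21.
Any cover uses at least 2 routes; among all covering selections none totals below 21.
Greedy by coverage-per-operating cost would pick R5, R8, R7 for 25 — worse than the optimum 21.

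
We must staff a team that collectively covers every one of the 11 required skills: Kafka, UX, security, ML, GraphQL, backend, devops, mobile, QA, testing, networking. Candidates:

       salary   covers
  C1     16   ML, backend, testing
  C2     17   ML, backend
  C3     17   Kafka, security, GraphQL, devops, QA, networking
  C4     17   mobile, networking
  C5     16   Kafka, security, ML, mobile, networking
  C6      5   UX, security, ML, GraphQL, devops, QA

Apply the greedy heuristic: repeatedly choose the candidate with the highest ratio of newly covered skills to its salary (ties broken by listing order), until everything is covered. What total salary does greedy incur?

Pick 1: C6 adds 6 new (UX, security, ML, GraphQL, devops, QA) at salary 5 (ratio 6/5).
Pick 2: C5 adds 3 new (Kafka, mobile, networking) at salary 16 (ratio 3/16).
Pick 3: C1 adds 2 new (backend, testing) at salary 16 (ratio 2/16).
Greedy total salary: 5 + 16 + 16 = 37.

37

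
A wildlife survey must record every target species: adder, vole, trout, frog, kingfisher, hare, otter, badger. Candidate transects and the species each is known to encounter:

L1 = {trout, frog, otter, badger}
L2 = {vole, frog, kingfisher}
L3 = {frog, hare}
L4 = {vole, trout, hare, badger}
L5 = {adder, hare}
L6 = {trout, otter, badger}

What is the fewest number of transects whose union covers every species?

L1, L2, L5 together cover {adder, vole, trout, frog, kingfisher, hare, otter, badger} — every species.
No 2 of the 6 transects cover everything (all 15 pairs fall short), so 3 is minimum.

3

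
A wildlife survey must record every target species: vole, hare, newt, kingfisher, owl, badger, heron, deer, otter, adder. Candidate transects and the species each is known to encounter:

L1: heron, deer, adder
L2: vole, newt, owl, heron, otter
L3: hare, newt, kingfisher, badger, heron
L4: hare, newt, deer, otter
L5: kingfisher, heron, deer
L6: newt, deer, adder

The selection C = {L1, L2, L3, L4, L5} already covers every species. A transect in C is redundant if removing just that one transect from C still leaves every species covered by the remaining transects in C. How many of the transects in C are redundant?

2

Drop L1: adder uncovered — not redundant.
Drop L2: vole, owl uncovered — not redundant.
Drop L3: badger uncovered — not redundant.
Drop L4: the rest still cover every species — redundant.
Drop L5: the rest still cover every species — redundant.
2 redundant: L4, L5.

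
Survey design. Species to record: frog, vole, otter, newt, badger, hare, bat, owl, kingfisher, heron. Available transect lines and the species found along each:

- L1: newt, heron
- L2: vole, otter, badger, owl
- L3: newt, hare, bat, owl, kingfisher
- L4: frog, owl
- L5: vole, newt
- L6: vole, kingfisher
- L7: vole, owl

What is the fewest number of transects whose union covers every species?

4

L1, L2, L3, L4 together cover {frog, vole, otter, newt, badger, hare, bat, owl, kingfisher, heron} — every species.
No 3 of the 7 transects cover everything (all 35 triples fall short), so 4 is minimum.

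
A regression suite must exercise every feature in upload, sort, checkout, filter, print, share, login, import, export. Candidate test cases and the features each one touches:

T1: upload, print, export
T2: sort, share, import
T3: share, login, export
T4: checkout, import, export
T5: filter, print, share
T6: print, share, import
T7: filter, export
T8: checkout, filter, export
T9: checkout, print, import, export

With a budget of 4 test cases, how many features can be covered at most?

Choosing T1, T2, T3, T8 covers {upload, sort, checkout, filter, print, share, login, import, export} — 9 features.
That is all 9 features.

9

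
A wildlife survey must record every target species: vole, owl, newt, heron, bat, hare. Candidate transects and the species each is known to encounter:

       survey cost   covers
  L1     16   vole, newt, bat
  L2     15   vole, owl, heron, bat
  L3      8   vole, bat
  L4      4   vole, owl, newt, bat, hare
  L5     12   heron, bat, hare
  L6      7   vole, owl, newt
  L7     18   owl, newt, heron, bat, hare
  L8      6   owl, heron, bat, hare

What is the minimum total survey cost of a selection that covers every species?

10

L4, L8 cover every species at survey cost 4 + 6 = 10.
Any cover uses at least 2 transects; among all covering selections none totals below 10.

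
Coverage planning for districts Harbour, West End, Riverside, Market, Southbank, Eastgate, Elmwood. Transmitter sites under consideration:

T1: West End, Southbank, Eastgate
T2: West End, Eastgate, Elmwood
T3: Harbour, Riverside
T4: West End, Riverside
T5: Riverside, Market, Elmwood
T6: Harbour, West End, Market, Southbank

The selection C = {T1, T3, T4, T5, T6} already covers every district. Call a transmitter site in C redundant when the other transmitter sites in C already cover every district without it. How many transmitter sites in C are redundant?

Drop T1: Eastgate uncovered — not redundant.
Drop T3: the rest still cover every district — redundant.
Drop T4: the rest still cover every district — redundant.
Drop T5: Elmwood uncovered — not redundant.
Drop T6: the rest still cover every district — redundant.
3 redundant: T3, T4, T6.

3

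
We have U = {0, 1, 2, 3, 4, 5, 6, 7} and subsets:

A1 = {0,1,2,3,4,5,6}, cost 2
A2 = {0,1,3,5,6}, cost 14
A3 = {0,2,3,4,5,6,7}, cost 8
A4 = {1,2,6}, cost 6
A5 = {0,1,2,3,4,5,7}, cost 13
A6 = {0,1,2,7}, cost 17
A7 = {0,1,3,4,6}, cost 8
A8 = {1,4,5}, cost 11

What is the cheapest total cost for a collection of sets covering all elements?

10

A1, A3 cover every element at cost 2 + 8 = 10.
Any cover uses at least 2 sets; among all covering selections none totals below 10.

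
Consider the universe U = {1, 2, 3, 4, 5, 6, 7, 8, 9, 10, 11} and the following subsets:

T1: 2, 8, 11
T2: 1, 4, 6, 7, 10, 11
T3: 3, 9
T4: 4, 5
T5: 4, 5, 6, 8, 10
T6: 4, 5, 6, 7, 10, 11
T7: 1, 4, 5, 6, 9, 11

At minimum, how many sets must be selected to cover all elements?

4

T1, T2, T3, T4 together cover {1, 2, 3, 4, 5, 6, 7, 8, 9, 10, 11} — every element.
No 3 of the 7 sets cover everything (all 35 triples fall short), so 4 is minimum.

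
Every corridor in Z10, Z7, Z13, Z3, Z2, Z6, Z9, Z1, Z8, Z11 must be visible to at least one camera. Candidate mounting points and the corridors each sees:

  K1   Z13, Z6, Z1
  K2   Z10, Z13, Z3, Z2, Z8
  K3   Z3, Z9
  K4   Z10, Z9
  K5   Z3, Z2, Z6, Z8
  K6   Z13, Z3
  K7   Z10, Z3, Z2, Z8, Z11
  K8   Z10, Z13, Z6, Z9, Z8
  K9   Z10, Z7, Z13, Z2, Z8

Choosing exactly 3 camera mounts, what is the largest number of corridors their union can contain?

Choosing K1, K3, K7 covers {Z10, Z13, Z3, Z2, Z6, Z9, Z1, Z8, Z11} — 9 corridors.
No choice of 3 camera mounts does better; here Z7 is left uncovered.

9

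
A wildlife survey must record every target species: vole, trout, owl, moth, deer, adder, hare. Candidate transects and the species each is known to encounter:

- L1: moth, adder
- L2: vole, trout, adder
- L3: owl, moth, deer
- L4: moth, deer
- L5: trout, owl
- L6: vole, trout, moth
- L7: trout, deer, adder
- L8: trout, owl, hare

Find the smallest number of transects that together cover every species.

3

L2, L3, L8 together cover {vole, trout, owl, moth, deer, adder, hare} — every species.
No 2 of the 8 transects cover everything (all 28 pairs fall short), so 3 is minimum.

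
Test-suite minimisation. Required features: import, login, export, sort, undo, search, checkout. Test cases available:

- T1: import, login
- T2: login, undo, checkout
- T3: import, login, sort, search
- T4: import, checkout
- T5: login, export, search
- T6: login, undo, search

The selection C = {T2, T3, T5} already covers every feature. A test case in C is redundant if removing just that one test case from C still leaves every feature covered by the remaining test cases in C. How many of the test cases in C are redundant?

0

Drop T2: undo, checkout uncovered — not redundant.
Drop T3: import, sort uncovered — not redundant.
Drop T5: export uncovered — not redundant.
None of the test cases in C is redundant.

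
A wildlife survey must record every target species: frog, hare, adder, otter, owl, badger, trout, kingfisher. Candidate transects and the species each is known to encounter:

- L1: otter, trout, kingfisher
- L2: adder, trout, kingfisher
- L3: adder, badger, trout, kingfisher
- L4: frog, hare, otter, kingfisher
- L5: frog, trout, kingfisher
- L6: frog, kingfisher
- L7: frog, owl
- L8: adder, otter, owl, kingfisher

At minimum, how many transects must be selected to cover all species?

L3, L4, L7 together cover {frog, hare, adder, otter, owl, badger, trout, kingfisher} — every species.
No 2 of the 8 transects cover everything (all 28 pairs fall short), so 3 is minimum.

3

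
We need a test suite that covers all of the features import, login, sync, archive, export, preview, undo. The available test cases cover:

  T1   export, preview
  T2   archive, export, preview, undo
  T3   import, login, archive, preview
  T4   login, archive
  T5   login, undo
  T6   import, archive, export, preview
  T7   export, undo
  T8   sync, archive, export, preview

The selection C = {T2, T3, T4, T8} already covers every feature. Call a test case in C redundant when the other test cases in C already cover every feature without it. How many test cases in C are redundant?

1

Drop T2: undo uncovered — not redundant.
Drop T3: import uncovered — not redundant.
Drop T4: the rest still cover every feature — redundant.
Drop T8: sync uncovered — not redundant.
1 redundant: T4.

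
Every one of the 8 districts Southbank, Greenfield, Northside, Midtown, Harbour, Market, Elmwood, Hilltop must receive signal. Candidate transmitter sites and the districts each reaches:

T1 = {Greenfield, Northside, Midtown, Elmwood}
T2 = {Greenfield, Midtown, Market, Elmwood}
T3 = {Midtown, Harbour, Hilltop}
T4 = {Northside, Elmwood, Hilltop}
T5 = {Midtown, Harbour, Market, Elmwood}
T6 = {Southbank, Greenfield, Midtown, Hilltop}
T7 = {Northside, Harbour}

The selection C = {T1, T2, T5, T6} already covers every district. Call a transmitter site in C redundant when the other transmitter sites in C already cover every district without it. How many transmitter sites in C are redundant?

1

Drop T1: Northside uncovered — not redundant.
Drop T2: the rest still cover every district — redundant.
Drop T5: Harbour uncovered — not redundant.
Drop T6: Southbank, Hilltop uncovered — not redundant.
1 redundant: T2.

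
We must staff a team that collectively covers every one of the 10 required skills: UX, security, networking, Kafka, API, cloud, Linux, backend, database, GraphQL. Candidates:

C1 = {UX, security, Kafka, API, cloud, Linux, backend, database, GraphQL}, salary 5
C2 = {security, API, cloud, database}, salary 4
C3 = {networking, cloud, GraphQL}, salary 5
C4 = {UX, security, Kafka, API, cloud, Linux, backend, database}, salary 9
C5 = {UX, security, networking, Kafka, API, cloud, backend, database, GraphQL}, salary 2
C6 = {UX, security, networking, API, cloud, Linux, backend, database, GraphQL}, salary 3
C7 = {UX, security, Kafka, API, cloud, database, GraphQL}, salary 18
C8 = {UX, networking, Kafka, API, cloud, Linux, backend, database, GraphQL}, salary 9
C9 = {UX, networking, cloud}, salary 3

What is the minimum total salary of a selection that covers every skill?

5

C5, C6 cover every skill at salary 2 + 3 = 5.
Any cover uses at least 2 candidates; among all covering selections none totals below 5.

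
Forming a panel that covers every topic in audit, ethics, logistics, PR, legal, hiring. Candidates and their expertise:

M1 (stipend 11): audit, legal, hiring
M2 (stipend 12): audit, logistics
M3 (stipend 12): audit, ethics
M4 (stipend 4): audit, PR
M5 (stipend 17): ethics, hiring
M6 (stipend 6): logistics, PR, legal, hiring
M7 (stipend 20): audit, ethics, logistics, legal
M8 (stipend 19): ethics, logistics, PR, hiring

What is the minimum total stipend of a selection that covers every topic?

18

M3, M6 cover every topic at stipend 12 + 6 = 18.
Any cover uses at least 2 members; among all covering selections none totals below 18.
Greedy by coverage-per-stipend would pick M6, M4, M3 for 22 — worse than the optimum 18.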